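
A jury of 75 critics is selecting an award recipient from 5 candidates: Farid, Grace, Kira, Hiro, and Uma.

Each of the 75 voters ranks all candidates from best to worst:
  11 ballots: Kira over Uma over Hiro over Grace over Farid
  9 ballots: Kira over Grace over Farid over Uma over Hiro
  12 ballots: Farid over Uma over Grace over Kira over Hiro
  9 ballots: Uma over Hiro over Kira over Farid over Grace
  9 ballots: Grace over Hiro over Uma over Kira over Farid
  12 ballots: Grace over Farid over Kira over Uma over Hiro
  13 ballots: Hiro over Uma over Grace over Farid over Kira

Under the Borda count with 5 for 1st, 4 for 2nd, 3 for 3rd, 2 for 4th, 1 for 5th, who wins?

Uma

Farid: 11×1 + 9×3 + 12×5 + 9×2 + 9×1 + 12×4 + 13×2 = 199
Grace: 11×2 + 9×4 + 12×3 + 9×1 + 9×5 + 12×5 + 13×3 = 247
Kira: 11×5 + 9×5 + 12×2 + 9×3 + 9×2 + 12×3 + 13×1 = 218
Hiro: 11×3 + 9×1 + 12×1 + 9×4 + 9×4 + 12×1 + 13×5 = 203
Uma: 11×4 + 9×2 + 12×4 + 9×5 + 9×3 + 12×2 + 13×4 = 258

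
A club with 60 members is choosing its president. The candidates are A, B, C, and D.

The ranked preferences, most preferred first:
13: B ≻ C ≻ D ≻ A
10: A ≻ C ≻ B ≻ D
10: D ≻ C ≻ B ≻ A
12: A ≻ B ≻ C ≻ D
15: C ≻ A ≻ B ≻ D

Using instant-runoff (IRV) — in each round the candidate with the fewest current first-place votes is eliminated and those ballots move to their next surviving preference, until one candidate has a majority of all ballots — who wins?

C

Round 1: A 22, B 13, C 15, D 10. D eliminated.
Round 2: A 22, B 13, C 25. B eliminated.
Round 3: A 22, C 38. C has a majority (≥31).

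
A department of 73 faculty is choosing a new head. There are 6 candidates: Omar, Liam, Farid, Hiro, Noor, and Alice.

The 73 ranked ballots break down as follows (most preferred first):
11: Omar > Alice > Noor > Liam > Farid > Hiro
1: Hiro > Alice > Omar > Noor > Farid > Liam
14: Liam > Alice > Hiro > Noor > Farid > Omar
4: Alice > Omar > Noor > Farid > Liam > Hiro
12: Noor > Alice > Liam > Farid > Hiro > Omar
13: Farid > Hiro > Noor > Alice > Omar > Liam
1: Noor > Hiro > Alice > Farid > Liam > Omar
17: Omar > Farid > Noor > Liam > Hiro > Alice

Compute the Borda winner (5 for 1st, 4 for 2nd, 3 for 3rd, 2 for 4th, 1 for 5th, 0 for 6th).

Noor

Omar: 11×5 + 1×3 + 14×0 + 4×4 + 12×0 + 13×1 + 1×0 + 17×5 = 172
Liam: 11×2 + 1×0 + 14×5 + 4×1 + 12×3 + 13×0 + 1×1 + 17×2 = 167
Farid: 11×1 + 1×1 + 14×1 + 4×2 + 12×2 + 13×5 + 1×2 + 17×4 = 193
Hiro: 11×0 + 1×5 + 14×3 + 4×0 + 12×1 + 13×4 + 1×4 + 17×1 = 132
Noor: 11×3 + 1×2 + 14×2 + 4×3 + 12×5 + 13×3 + 1×5 + 17×3 = 230
Alice: 11×4 + 1×4 + 14×4 + 4×5 + 12×4 + 13×2 + 1×3 + 17×0 = 201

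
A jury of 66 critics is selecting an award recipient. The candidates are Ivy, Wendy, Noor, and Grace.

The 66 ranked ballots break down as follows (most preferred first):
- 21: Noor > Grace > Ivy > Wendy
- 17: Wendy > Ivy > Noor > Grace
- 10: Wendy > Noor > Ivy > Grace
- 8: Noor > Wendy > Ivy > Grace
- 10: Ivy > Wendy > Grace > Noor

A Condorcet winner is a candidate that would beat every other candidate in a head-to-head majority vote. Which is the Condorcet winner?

Wendy vs Ivy: 35–31
Wendy vs Noor: 37–29
Wendy vs Grace: 45–21
Wendy beats every other candidate.

Wendy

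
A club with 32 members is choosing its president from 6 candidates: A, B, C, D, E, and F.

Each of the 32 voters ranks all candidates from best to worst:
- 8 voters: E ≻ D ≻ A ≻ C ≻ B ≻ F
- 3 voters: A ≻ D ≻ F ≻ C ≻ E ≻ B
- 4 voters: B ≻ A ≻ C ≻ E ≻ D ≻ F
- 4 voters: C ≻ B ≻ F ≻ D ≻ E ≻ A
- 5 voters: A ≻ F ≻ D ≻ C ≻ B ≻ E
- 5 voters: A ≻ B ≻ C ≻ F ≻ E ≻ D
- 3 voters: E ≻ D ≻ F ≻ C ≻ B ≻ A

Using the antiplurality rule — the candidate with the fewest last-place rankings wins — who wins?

Last-place votes: A 7, B 3, C 0, D 5, E 5, F 12.

C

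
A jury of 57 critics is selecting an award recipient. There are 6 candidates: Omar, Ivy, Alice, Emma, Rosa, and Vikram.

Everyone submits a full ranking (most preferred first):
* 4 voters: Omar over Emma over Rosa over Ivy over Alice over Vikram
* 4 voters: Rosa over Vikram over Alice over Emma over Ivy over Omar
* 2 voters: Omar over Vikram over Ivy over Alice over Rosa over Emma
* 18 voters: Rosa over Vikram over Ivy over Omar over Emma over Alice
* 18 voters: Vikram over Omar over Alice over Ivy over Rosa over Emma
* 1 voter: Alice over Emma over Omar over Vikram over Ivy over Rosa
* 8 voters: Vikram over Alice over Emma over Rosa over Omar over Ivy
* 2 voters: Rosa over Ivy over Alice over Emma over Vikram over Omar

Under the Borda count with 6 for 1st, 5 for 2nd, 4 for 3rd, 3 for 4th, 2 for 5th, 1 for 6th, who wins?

Omar: 4×6 + 4×1 + 2×6 + 18×3 + 18×5 + 1×4 + 8×2 + 2×1 = 206
Ivy: 4×3 + 4×2 + 2×4 + 18×4 + 18×3 + 1×2 + 8×1 + 2×5 = 174
Alice: 4×2 + 4×4 + 2×3 + 18×1 + 18×4 + 1×6 + 8×5 + 2×4 = 174
Emma: 4×5 + 4×3 + 2×1 + 18×2 + 18×1 + 1×5 + 8×4 + 2×3 = 131
Rosa: 4×4 + 4×6 + 2×2 + 18×6 + 18×2 + 1×1 + 8×3 + 2×6 = 225
Vikram: 4×1 + 4×5 + 2×5 + 18×5 + 18×6 + 1×3 + 8×6 + 2×2 = 287

Vikram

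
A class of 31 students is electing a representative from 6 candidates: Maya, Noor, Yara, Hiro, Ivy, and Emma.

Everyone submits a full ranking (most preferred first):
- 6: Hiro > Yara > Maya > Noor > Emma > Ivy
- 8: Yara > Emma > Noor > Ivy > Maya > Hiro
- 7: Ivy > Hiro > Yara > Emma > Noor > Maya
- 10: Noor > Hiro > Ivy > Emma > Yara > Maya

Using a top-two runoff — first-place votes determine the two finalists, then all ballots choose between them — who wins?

Round 1 first-place votes: Maya 0, Noor 10, Yara 8, Hiro 6, Ivy 7, Emma 0. Noor and Yara advance.
Runoff: Noor is ranked above Yara on 10 ballots, Yara above Noor on 21.

Yara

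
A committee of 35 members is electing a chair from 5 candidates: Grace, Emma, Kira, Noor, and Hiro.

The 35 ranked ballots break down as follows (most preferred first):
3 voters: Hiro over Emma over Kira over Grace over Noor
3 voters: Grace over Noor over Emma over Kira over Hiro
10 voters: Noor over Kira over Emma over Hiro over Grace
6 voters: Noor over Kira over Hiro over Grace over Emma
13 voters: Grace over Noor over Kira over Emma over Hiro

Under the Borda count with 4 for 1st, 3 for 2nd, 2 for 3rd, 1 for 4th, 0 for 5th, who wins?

Noor

Grace: 3×1 + 3×4 + 10×0 + 6×1 + 13×4 = 73
Emma: 3×3 + 3×2 + 10×2 + 6×0 + 13×1 = 48
Kira: 3×2 + 3×1 + 10×3 + 6×3 + 13×2 = 83
Noor: 3×0 + 3×3 + 10×4 + 6×4 + 13×3 = 112
Hiro: 3×4 + 3×0 + 10×1 + 6×2 + 13×0 = 34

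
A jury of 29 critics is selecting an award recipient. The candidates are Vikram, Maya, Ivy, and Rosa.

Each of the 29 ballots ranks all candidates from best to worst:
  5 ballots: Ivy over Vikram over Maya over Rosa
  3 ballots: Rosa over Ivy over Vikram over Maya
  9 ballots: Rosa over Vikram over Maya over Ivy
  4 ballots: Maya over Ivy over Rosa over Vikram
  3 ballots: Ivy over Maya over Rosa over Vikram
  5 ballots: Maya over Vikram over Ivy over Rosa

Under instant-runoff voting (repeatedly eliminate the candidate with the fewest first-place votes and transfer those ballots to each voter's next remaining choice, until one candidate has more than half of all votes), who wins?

Round 1: Vikram 0, Maya 9, Ivy 8, Rosa 12. Vikram eliminated.
Round 2: Maya 9, Ivy 8, Rosa 12. Ivy eliminated.
Round 3: Maya 17, Rosa 12. Maya has a majority (≥15).

Maya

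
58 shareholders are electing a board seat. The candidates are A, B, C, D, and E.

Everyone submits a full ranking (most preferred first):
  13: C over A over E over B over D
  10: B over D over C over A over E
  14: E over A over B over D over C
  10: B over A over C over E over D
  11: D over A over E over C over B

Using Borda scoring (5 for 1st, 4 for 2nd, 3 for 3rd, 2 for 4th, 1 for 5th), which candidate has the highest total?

A: 13×4 + 10×2 + 14×4 + 10×4 + 11×4 = 212
B: 13×2 + 10×5 + 14×3 + 10×5 + 11×1 = 179
C: 13×5 + 10×3 + 14×1 + 10×3 + 11×2 = 161
D: 13×1 + 10×4 + 14×2 + 10×1 + 11×5 = 146
E: 13×3 + 10×1 + 14×5 + 10×2 + 11×3 = 172

A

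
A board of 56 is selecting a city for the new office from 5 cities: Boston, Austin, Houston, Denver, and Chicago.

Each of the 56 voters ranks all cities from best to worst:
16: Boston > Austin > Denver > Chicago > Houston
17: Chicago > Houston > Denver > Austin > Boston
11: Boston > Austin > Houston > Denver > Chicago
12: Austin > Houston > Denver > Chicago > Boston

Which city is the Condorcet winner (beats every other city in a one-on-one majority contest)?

Austin vs Boston: 29–27
Austin vs Houston: 39–17
Austin vs Denver: 39–17
Austin vs Chicago: 39–17
Austin beats every other city.

Austin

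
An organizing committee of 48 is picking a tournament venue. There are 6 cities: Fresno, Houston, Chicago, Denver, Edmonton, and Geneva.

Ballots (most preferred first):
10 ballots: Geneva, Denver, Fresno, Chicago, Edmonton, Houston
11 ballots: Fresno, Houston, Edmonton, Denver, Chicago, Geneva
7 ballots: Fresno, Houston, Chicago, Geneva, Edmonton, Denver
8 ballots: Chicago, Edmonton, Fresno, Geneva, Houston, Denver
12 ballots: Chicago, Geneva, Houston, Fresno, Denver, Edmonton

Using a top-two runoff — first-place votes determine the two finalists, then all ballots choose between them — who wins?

Round 1 first-place votes: Fresno 18, Houston 0, Chicago 20, Denver 0, Edmonton 0, Geneva 10. Chicago and Fresno advance.
Runoff: Chicago is ranked above Fresno on 20 ballots, Fresno above Chicago on 28.

Fresno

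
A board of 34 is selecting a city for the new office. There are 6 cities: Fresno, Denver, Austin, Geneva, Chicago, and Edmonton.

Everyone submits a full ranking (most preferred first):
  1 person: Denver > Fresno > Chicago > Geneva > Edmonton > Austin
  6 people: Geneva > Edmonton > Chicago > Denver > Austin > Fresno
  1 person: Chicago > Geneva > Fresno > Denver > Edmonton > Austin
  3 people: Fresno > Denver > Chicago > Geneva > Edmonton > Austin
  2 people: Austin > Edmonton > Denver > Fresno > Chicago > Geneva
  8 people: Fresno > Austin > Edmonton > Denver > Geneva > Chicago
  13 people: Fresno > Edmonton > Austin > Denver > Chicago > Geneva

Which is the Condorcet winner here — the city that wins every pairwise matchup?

Fresno

Fresno vs Denver: 25–9
Fresno vs Austin: 26–8
Fresno vs Geneva: 27–7
Fresno vs Chicago: 27–7
Fresno vs Edmonton: 26–8
Fresno beats every other city.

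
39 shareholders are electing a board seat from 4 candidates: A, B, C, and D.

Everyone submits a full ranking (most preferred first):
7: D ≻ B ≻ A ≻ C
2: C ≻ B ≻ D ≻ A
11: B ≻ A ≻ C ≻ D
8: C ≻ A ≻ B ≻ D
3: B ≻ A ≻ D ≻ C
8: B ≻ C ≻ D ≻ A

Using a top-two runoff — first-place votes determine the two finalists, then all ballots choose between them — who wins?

Round 1 first-place votes: A 0, B 22, C 10, D 7. B and C advance.
Runoff: B is ranked above C on 29 ballots, C above B on 10.

B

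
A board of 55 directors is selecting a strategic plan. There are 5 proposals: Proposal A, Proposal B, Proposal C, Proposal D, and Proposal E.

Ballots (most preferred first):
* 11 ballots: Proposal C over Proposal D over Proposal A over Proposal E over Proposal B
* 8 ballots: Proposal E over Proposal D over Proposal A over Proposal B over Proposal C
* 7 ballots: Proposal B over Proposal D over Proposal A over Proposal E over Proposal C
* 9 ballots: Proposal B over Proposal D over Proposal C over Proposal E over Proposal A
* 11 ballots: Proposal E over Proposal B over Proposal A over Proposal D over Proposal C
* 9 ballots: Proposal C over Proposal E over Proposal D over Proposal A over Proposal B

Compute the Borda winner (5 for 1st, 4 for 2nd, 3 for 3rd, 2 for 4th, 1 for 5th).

Proposal A: 11×3 + 8×3 + 7×3 + 9×1 + 11×3 + 9×2 = 138
Proposal B: 11×1 + 8×2 + 7×5 + 9×5 + 11×4 + 9×1 = 160
Proposal C: 11×5 + 8×1 + 7×1 + 9×3 + 11×1 + 9×5 = 153
Proposal D: 11×4 + 8×4 + 7×4 + 9×4 + 11×2 + 9×3 = 189
Proposal E: 11×2 + 8×5 + 7×2 + 9×2 + 11×5 + 9×4 = 185

Proposal D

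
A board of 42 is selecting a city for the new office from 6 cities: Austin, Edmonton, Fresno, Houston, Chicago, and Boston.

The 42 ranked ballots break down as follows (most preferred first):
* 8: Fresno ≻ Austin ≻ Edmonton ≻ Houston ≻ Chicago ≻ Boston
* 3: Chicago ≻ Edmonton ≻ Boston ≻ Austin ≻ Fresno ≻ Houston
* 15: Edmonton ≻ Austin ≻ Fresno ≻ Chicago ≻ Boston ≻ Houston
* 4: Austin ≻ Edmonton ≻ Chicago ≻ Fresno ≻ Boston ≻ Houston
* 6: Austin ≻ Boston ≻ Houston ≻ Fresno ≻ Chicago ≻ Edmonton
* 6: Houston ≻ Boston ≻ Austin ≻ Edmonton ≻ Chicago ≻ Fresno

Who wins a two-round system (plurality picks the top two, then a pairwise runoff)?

Austin

Round 1 first-place votes: Austin 10, Edmonton 15, Fresno 8, Houston 6, Chicago 3, Boston 0. Edmonton and Austin advance.
Runoff: Edmonton is ranked above Austin on 18 ballots, Austin above Edmonton on 24.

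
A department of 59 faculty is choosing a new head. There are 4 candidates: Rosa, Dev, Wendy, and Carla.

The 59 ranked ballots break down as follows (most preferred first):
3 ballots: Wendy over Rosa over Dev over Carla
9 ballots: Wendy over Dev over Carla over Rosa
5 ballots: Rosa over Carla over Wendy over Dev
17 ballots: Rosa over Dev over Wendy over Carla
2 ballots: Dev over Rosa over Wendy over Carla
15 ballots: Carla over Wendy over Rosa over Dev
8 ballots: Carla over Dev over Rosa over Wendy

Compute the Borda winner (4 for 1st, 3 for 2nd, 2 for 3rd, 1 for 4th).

Rosa

Rosa: 3×3 + 9×1 + 5×4 + 17×4 + 2×3 + 15×2 + 8×2 = 158
Dev: 3×2 + 9×3 + 5×1 + 17×3 + 2×4 + 15×1 + 8×3 = 136
Wendy: 3×4 + 9×4 + 5×2 + 17×2 + 2×2 + 15×3 + 8×1 = 149
Carla: 3×1 + 9×2 + 5×3 + 17×1 + 2×1 + 15×4 + 8×4 = 147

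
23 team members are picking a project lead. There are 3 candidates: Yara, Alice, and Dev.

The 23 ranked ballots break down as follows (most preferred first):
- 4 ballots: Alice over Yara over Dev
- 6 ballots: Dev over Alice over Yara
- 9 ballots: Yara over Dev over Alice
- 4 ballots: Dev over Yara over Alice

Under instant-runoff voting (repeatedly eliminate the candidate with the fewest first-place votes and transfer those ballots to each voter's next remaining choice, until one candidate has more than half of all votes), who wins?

Yara

Round 1: Yara 9, Alice 4, Dev 10. Alice eliminated.
Round 2: Yara 13, Dev 10. Yara has a majority (≥12).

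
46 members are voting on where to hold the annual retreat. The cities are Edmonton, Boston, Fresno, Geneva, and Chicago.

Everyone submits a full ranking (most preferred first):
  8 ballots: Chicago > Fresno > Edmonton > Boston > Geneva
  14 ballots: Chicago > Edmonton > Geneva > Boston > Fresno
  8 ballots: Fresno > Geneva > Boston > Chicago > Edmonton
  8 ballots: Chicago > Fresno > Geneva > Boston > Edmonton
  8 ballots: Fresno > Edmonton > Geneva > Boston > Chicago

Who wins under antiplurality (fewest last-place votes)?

Last-place votes: Edmonton 16, Boston 0, Fresno 14, Geneva 8, Chicago 8.

Boston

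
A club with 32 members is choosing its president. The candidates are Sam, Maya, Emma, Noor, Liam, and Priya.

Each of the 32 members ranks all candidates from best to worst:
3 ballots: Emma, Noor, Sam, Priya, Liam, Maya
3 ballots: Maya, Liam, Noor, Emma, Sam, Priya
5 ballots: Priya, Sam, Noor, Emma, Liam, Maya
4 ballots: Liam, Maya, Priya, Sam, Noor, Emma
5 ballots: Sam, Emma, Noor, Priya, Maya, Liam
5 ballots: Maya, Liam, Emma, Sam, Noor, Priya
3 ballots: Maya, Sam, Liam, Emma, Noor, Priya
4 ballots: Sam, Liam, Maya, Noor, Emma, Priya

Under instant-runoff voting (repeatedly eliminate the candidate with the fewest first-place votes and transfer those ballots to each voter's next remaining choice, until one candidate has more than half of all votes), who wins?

Sam

Round 1: Sam 9, Maya 11, Emma 3, Noor 0, Liam 4, Priya 5. Noor eliminated.
Round 2: Sam 9, Maya 11, Emma 3, Liam 4, Priya 5. Emma eliminated.
Round 3: Sam 12, Maya 11, Liam 4, Priya 5. Liam eliminated.
Round 4: Sam 12, Maya 15, Priya 5. Priya eliminated.
Round 5: Sam 17, Maya 15. Sam has a majority (≥17).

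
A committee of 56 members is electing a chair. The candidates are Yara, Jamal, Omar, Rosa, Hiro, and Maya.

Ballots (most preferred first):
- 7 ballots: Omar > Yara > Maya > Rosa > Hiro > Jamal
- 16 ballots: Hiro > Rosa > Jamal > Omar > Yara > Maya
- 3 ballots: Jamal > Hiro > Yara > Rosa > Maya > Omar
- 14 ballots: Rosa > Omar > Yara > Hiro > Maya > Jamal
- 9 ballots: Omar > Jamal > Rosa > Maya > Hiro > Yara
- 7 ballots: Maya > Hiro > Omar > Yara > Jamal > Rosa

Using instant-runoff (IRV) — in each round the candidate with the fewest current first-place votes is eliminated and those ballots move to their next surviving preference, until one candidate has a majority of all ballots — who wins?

Round 1: Yara 0, Jamal 3, Omar 16, Rosa 14, Hiro 16, Maya 7. Yara eliminated.
Round 2: Jamal 3, Omar 16, Rosa 14, Hiro 16, Maya 7. Jamal eliminated.
Round 3: Omar 16, Rosa 14, Hiro 19, Maya 7. Maya eliminated.
Round 4: Omar 16, Rosa 14, Hiro 26. Rosa eliminated.
Round 5: Omar 30, Hiro 26. Omar has a majority (≥29).

Omar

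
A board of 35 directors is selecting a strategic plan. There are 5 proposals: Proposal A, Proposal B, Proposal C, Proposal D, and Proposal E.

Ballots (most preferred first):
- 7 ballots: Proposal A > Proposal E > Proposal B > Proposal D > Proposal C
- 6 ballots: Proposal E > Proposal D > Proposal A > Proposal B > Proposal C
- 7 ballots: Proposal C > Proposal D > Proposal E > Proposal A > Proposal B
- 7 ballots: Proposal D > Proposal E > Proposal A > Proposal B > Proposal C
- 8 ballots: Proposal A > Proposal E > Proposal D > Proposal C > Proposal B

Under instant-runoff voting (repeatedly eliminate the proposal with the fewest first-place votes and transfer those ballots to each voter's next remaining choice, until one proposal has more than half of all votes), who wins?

Round 1: Proposal A 15, Proposal B 0, Proposal C 7, Proposal D 7, Proposal E 6. Proposal B eliminated.
Round 2: Proposal A 15, Proposal C 7, Proposal D 7, Proposal E 6. Proposal E eliminated.
Round 3: Proposal A 15, Proposal C 7, Proposal D 13. Proposal C eliminated.
Round 4: Proposal A 15, Proposal D 20. Proposal D has a majority (≥18).

Proposal D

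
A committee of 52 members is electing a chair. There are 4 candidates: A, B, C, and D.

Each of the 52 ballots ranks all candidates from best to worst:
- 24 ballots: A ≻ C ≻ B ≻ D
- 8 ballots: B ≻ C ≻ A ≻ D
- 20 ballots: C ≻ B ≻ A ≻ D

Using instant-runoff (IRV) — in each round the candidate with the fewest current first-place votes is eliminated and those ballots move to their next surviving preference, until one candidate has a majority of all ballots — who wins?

C

Round 1: A 24, B 8, C 20, D 0. D eliminated.
Round 2: A 24, B 8, C 20. B eliminated.
Round 3: A 24, C 28. C has a majority (≥27).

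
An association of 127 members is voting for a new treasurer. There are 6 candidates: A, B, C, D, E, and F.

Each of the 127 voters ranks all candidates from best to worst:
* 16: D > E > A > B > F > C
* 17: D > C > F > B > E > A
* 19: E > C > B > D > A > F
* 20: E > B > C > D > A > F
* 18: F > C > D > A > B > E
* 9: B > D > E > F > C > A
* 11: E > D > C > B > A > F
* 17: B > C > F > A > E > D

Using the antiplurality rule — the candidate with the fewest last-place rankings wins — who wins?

B

Last-place votes: A 26, B 0, C 16, D 17, E 18, F 50.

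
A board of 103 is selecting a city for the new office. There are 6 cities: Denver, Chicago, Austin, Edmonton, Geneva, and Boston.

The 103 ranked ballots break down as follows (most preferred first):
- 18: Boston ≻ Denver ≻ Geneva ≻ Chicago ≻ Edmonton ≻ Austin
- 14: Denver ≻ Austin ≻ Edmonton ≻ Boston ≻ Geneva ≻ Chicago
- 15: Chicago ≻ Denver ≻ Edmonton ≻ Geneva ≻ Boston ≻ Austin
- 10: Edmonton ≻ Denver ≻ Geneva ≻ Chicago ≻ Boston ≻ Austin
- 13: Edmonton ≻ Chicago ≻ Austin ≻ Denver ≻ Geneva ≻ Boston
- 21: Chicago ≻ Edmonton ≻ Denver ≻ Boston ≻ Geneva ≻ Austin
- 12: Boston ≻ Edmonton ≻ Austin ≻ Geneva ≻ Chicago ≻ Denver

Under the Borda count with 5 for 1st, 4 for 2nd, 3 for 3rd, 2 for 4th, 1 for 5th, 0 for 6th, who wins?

Denver: 18×4 + 14×5 + 15×4 + 10×4 + 13×2 + 21×3 + 12×0 = 331
Chicago: 18×2 + 14×0 + 15×5 + 10×2 + 13×4 + 21×5 + 12×1 = 300
Austin: 18×0 + 14×4 + 15×0 + 10×0 + 13×3 + 21×0 + 12×3 = 131
Edmonton: 18×1 + 14×3 + 15×3 + 10×5 + 13×5 + 21×4 + 12×4 = 352
Geneva: 18×3 + 14×1 + 15×2 + 10×3 + 13×1 + 21×1 + 12×2 = 186
Boston: 18×5 + 14×2 + 15×1 + 10×1 + 13×0 + 21×2 + 12×5 = 245

Edmonton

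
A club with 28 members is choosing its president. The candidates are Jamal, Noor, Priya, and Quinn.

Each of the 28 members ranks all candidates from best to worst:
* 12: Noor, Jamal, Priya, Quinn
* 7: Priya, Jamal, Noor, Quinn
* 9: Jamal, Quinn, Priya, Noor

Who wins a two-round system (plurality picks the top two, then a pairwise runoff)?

Round 1 first-place votes: Jamal 9, Noor 12, Priya 7, Quinn 0. Noor and Jamal advance.
Runoff: Noor is ranked above Jamal on 12 ballots, Jamal above Noor on 16.

Jamal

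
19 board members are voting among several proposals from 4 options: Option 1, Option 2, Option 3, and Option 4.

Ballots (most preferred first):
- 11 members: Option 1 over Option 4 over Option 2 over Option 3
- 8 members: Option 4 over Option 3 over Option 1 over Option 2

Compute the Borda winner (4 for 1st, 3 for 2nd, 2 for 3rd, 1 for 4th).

Option 1: 11×4 + 8×2 = 60
Option 2: 11×2 + 8×1 = 30
Option 3: 11×1 + 8×3 = 35
Option 4: 11×3 + 8×4 = 65

Option 4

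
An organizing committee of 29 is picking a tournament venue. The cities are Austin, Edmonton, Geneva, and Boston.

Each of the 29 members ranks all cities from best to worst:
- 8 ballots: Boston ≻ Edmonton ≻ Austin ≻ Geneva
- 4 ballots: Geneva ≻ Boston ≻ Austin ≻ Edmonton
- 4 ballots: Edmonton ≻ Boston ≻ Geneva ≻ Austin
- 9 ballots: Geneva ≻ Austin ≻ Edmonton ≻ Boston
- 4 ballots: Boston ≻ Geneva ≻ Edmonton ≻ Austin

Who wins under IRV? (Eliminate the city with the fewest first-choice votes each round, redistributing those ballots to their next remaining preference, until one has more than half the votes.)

Boston

Round 1: Austin 0, Edmonton 4, Geneva 13, Boston 12. Austin eliminated.
Round 2: Edmonton 4, Geneva 13, Boston 12. Edmonton eliminated.
Round 3: Geneva 13, Boston 16. Boston has a majority (≥15).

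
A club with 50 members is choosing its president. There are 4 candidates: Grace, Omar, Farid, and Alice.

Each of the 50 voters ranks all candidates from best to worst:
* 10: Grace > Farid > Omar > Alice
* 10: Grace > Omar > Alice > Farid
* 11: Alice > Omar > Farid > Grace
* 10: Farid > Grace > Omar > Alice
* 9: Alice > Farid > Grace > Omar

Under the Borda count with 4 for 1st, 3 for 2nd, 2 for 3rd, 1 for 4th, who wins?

Grace

Grace: 10×4 + 10×4 + 11×1 + 10×3 + 9×2 = 139
Omar: 10×2 + 10×3 + 11×3 + 10×2 + 9×1 = 112
Farid: 10×3 + 10×1 + 11×2 + 10×4 + 9×3 = 129
Alice: 10×1 + 10×2 + 11×4 + 10×1 + 9×4 = 120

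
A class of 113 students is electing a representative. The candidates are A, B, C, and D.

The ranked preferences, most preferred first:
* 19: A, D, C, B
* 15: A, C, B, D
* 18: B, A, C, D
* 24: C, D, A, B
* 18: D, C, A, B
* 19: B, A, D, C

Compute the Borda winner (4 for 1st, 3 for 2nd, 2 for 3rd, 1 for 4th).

A: 19×4 + 15×4 + 18×3 + 24×2 + 18×2 + 19×3 = 331
B: 19×1 + 15×2 + 18×4 + 24×1 + 18×1 + 19×4 = 239
C: 19×2 + 15×3 + 18×2 + 24×4 + 18×3 + 19×1 = 288
D: 19×3 + 15×1 + 18×1 + 24×3 + 18×4 + 19×2 = 272

A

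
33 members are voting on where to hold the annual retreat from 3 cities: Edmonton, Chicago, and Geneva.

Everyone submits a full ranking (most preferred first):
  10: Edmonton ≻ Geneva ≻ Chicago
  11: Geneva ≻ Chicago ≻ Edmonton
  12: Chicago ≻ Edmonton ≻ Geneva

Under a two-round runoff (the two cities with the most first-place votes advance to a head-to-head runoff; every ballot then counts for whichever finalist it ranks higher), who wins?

Round 1 first-place votes: Edmonton 10, Chicago 12, Geneva 11. Chicago and Geneva advance.
Runoff: Chicago is ranked above Geneva on 12 ballots, Geneva above Chicago on 21.

Geneva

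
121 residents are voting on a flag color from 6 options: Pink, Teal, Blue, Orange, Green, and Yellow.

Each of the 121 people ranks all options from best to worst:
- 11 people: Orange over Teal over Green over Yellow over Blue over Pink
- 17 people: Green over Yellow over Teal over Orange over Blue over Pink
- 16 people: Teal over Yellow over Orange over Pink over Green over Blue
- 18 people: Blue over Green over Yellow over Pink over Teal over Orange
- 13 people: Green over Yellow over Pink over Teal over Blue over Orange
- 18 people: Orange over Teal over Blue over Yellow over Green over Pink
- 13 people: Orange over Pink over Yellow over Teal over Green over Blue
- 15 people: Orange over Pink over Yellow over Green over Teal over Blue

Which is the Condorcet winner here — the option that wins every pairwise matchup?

Yellow vs Pink: 93–28
Yellow vs Teal: 76–45
Yellow vs Blue: 85–36
Yellow vs Orange: 64–57
Yellow vs Green: 62–59
Yellow beats every other option.

Yellow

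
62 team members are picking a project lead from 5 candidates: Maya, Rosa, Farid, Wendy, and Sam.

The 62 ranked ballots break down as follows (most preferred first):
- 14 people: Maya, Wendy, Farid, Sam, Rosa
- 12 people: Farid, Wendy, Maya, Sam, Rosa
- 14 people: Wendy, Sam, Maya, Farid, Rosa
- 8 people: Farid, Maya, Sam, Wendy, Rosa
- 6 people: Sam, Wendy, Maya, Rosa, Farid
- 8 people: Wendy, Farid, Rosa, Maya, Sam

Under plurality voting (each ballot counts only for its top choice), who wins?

First-place votes: Maya 14, Rosa 0, Farid 20, Wendy 22, Sam 6.

Wendy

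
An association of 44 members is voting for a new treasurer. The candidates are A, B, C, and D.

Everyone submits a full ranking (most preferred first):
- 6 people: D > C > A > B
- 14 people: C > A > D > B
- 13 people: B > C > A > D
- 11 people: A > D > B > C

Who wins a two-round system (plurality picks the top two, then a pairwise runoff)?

Round 1 first-place votes: A 11, B 13, C 14, D 6. C and B advance.
Runoff: C is ranked above B on 20 ballots, B above C on 24.

B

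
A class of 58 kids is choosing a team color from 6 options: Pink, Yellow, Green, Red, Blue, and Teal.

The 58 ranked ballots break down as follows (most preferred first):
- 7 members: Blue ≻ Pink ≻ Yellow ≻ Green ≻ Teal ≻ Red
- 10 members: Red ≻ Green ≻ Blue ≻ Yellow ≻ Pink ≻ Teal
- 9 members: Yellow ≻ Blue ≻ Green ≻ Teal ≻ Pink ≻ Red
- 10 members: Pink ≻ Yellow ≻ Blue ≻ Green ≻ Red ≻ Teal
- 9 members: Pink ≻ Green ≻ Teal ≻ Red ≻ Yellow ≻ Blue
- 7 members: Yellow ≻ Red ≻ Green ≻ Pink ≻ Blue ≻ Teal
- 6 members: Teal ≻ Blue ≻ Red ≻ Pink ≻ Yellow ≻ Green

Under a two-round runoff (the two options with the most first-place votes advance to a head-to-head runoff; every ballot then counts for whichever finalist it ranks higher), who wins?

Pink

Round 1 first-place votes: Pink 19, Yellow 16, Green 0, Red 10, Blue 7, Teal 6. Pink and Yellow advance.
Runoff: Pink is ranked above Yellow on 32 ballots, Yellow above Pink on 26.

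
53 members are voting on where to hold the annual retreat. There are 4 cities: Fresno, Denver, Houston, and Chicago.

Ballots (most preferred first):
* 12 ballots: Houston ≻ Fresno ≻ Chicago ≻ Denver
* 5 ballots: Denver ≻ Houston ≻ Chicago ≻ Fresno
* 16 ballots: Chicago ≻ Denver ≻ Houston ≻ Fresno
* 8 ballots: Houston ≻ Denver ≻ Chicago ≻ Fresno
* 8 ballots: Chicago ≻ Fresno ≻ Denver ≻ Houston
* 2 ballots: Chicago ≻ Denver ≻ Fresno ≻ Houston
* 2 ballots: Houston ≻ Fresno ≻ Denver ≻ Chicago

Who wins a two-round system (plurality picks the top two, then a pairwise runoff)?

Houston

Round 1 first-place votes: Fresno 0, Denver 5, Houston 22, Chicago 26. Chicago and Houston advance.
Runoff: Chicago is ranked above Houston on 26 ballots, Houston above Chicago on 27.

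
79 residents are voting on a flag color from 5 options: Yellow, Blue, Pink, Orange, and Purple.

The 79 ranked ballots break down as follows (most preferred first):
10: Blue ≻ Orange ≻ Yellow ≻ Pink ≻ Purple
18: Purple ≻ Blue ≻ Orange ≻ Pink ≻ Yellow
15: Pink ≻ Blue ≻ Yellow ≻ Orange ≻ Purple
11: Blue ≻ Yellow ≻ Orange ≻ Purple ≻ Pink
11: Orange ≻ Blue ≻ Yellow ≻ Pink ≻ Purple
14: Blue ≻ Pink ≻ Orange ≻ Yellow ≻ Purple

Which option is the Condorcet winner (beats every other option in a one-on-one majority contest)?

Blue

Blue vs Yellow: 79–0
Blue vs Pink: 64–15
Blue vs Orange: 68–11
Blue vs Purple: 61–18
Blue beats every other option.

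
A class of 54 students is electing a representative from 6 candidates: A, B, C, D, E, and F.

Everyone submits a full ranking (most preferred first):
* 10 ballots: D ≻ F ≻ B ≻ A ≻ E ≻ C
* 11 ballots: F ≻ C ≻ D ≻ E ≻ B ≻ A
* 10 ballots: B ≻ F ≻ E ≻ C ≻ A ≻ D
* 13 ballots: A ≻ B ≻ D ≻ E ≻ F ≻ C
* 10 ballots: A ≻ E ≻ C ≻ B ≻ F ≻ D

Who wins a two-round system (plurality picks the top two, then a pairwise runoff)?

F

Round 1 first-place votes: A 23, B 10, C 0, D 10, E 0, F 11. A and F advance.
Runoff: A is ranked above F on 23 ballots, F above A on 31.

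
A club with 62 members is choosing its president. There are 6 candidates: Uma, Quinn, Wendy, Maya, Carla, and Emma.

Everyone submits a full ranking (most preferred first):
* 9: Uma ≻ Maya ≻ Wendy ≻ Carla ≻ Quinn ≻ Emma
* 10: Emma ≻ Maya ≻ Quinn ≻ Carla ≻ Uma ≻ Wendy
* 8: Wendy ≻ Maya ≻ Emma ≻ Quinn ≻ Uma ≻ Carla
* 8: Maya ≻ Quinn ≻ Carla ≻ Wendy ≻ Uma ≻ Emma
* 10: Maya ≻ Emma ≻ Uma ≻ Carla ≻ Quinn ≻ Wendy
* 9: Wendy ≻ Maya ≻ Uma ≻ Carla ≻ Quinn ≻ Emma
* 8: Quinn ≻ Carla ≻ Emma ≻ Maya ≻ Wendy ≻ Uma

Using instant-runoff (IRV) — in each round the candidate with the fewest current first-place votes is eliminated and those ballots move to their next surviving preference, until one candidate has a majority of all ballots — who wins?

Maya

Round 1: Uma 9, Quinn 8, Wendy 17, Maya 18, Carla 0, Emma 10. Carla eliminated.
Round 2: Uma 9, Quinn 8, Wendy 17, Maya 18, Emma 10. Quinn eliminated.
Round 3: Uma 9, Wendy 17, Maya 18, Emma 18. Uma eliminated.
Round 4: Wendy 17, Maya 27, Emma 18. Wendy eliminated.
Round 5: Maya 44, Emma 18. Maya has a majority (≥32).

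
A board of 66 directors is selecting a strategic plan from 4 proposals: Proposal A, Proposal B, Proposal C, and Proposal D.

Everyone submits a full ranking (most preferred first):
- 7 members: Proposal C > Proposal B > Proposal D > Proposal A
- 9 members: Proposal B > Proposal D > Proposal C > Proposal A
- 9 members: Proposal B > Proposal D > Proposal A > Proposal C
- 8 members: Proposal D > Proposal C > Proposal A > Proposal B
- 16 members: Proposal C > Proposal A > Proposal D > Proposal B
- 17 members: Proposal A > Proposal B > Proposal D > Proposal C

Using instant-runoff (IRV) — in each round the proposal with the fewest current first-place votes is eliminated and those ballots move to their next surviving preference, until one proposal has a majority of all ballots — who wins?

Proposal B

Round 1: Proposal A 17, Proposal B 18, Proposal C 23, Proposal D 8. Proposal D eliminated.
Round 2: Proposal A 17, Proposal B 18, Proposal C 31. Proposal A eliminated.
Round 3: Proposal B 35, Proposal C 31. Proposal B has a majority (≥34).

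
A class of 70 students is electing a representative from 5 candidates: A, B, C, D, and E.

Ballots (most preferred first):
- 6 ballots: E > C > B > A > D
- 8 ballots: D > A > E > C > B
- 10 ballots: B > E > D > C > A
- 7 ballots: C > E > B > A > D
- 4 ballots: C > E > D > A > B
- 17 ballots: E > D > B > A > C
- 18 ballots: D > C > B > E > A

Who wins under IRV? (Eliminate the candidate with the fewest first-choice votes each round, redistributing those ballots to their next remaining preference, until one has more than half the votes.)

Round 1: A 0, B 10, C 11, D 26, E 23. A eliminated.
Round 2: B 10, C 11, D 26, E 23. B eliminated.
Round 3: C 11, D 26, E 33. C eliminated.
Round 4: D 26, E 44. E has a majority (≥36).

E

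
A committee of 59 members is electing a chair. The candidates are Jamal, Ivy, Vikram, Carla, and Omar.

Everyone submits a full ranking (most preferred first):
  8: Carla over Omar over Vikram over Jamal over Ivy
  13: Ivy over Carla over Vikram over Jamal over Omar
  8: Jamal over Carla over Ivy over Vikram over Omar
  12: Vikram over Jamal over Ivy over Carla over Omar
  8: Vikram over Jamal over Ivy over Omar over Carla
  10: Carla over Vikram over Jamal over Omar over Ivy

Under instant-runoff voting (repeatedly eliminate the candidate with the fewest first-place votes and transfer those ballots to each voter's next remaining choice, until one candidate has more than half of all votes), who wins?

Carla

Round 1: Jamal 8, Ivy 13, Vikram 20, Carla 18, Omar 0. Omar eliminated.
Round 2: Jamal 8, Ivy 13, Vikram 20, Carla 18. Jamal eliminated.
Round 3: Ivy 13, Vikram 20, Carla 26. Ivy eliminated.
Round 4: Vikram 20, Carla 39. Carla has a majority (≥30).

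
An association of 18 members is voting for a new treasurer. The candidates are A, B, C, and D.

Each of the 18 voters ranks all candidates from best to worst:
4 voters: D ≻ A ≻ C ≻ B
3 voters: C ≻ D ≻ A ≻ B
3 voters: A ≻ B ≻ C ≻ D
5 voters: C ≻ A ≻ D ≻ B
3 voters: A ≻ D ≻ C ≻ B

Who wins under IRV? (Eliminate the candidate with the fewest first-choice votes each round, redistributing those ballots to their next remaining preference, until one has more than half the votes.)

Round 1: A 6, B 0, C 8, D 4. B eliminated.
Round 2: A 6, C 8, D 4. D eliminated.
Round 3: A 10, C 8. A has a majority (≥10).

A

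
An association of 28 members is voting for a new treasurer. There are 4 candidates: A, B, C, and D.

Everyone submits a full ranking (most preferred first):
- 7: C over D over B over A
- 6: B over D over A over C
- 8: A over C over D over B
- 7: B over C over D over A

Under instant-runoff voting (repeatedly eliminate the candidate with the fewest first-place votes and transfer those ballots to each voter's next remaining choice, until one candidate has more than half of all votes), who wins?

B

Round 1: A 8, B 13, C 7, D 0. D eliminated.
Round 2: A 8, B 13, C 7. C eliminated.
Round 3: A 8, B 20. B has a majority (≥15).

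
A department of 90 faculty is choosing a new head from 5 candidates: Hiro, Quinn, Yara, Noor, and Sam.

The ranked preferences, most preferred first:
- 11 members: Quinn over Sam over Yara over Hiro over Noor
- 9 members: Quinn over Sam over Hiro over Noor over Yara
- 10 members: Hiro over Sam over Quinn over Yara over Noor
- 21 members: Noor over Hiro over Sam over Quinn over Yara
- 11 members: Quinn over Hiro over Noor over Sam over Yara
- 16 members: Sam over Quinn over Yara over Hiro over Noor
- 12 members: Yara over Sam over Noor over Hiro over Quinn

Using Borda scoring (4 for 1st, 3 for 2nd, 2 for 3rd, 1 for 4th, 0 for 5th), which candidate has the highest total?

Sam

Hiro: 11×1 + 9×2 + 10×4 + 21×3 + 11×3 + 16×1 + 12×1 = 193
Quinn: 11×4 + 9×4 + 10×2 + 21×1 + 11×4 + 16×3 + 12×0 = 213
Yara: 11×2 + 9×0 + 10×1 + 21×0 + 11×0 + 16×2 + 12×4 = 112
Noor: 11×0 + 9×1 + 10×0 + 21×4 + 11×2 + 16×0 + 12×2 = 139
Sam: 11×3 + 9×3 + 10×3 + 21×2 + 11×1 + 16×4 + 12×3 = 243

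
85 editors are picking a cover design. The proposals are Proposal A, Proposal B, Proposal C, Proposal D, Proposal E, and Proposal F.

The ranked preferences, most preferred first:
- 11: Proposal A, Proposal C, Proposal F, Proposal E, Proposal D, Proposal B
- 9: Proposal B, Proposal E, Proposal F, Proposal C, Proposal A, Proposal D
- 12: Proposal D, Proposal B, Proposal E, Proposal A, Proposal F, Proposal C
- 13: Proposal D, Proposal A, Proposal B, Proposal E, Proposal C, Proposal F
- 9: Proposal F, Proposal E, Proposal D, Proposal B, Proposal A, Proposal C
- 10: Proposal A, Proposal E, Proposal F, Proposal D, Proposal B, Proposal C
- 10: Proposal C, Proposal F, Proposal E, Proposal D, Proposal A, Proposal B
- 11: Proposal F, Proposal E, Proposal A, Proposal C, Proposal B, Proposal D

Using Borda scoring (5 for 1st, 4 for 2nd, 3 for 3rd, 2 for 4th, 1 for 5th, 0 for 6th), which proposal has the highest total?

Proposal A: 11×5 + 9×1 + 12×2 + 13×4 + 9×1 + 10×5 + 10×1 + 11×3 = 242
Proposal B: 11×0 + 9×5 + 12×4 + 13×3 + 9×2 + 10×1 + 10×0 + 11×1 = 171
Proposal C: 11×4 + 9×2 + 12×0 + 13×1 + 9×0 + 10×0 + 10×5 + 11×2 = 147
Proposal D: 11×1 + 9×0 + 12×5 + 13×5 + 9×3 + 10×2 + 10×2 + 11×0 = 203
Proposal E: 11×2 + 9×4 + 12×3 + 13×2 + 9×4 + 10×4 + 10×3 + 11×4 = 270
Proposal F: 11×3 + 9×3 + 12×1 + 13×0 + 9×5 + 10×3 + 10×4 + 11×5 = 242

Proposal E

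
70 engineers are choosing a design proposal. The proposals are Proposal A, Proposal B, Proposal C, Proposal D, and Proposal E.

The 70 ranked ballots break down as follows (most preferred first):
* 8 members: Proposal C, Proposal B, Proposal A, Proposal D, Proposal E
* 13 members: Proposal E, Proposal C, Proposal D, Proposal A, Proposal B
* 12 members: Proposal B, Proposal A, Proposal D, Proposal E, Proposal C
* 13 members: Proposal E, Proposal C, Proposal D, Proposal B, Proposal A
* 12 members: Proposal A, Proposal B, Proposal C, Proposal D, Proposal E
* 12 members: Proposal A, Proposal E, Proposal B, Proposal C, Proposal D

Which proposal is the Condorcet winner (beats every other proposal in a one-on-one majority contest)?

Proposal A

Proposal A vs Proposal B: 37–33
Proposal A vs Proposal C: 36–34
Proposal A vs Proposal D: 44–26
Proposal A vs Proposal E: 44–26
Proposal A beats every other proposal.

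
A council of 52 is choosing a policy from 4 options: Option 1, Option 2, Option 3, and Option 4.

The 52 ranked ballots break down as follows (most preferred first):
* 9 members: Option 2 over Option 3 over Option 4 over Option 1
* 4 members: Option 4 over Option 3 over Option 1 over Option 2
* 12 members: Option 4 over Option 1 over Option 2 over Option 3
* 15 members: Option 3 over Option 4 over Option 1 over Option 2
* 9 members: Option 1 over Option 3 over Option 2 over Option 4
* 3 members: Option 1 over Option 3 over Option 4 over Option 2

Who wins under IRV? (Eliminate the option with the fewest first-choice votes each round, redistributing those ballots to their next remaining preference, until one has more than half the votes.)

Round 1: Option 1 12, Option 2 9, Option 3 15, Option 4 16. Option 2 eliminated.
Round 2: Option 1 12, Option 3 24, Option 4 16. Option 1 eliminated.
Round 3: Option 3 36, Option 4 16. Option 3 has a majority (≥27).

Option 3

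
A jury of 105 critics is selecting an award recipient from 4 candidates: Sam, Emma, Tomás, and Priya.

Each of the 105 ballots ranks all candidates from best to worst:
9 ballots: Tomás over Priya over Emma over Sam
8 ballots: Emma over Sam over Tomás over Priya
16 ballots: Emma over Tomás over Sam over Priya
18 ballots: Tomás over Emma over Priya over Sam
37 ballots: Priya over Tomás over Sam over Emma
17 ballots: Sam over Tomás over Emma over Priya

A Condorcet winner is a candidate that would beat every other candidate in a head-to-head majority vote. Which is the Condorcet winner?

Tomás

Tomás vs Sam: 80–25
Tomás vs Emma: 81–24
Tomás vs Priya: 68–37
Tomás beats every other candidate.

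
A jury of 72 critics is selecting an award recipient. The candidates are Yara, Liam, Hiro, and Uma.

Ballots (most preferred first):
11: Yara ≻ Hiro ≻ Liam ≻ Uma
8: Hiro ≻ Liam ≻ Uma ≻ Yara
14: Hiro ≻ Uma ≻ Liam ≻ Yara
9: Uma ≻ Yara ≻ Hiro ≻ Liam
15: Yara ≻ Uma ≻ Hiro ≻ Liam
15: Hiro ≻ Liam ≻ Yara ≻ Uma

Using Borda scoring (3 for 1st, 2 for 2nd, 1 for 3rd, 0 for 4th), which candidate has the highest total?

Yara: 11×3 + 8×0 + 14×0 + 9×2 + 15×3 + 15×1 = 111
Liam: 11×1 + 8×2 + 14×1 + 9×0 + 15×0 + 15×2 = 71
Hiro: 11×2 + 8×3 + 14×3 + 9×1 + 15×1 + 15×3 = 157
Uma: 11×0 + 8×1 + 14×2 + 9×3 + 15×2 + 15×0 = 93

Hiro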